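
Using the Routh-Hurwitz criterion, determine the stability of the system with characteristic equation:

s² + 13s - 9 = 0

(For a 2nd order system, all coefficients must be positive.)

Coefficients: 1, 13, -9. c=-9 not positive, so system is unstable.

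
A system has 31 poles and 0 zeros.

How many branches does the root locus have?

Root locus has n branches where n = number of poles = 31.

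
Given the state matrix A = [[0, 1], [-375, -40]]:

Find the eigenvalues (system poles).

det(A - λI) = λ² - (-40)λ + 375 = (λ - (-25))(λ - (-15)). Eigenvalues: -25, -15.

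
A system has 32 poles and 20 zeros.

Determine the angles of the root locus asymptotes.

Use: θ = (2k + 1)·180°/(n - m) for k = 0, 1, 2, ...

n - m = 32 - 20 = 12. Angles: θk = (2k + 1)·180°/12 = 15°, 45°, 75°, 105°, 135°, 165°, 195°, 225°, 255°, 285°, 315°, 345°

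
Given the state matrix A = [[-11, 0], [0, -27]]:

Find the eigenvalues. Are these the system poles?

For diagonal matrix, eigenvalues are diagonal entries: λ₁ = -11, λ₂ = -27. Eigenvalues of A = system poles.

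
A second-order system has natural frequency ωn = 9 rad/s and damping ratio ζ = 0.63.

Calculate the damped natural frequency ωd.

ωd = ωn√(1 - ζ²) = 9√(1 - 0.63²) = 6.99 rad/s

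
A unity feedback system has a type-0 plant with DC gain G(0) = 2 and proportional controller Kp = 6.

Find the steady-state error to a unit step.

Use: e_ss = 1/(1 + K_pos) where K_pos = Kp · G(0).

K_pos = Kp · G(0) = 6 × 2 = 12. e_ss = 1/(1 + 12) = 0.0769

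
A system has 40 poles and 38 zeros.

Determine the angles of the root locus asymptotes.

n - m = 40 - 38 = 2. Angles: θk = (2k + 1)·180°/2 = 90°, 270°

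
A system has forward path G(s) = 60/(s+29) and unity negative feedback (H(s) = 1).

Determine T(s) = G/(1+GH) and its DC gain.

T(s) = G/(1+GH) = [60/(s+29)] / [1 + 60/(s+29)] = 60/(s+29+60) = 60/(s+89). DC gain = 60/89 = 0.6742.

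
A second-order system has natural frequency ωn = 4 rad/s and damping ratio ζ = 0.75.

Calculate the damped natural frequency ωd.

ωd = ωn√(1 - ζ²) = 4√(1 - 0.75²) = 2.65 rad/s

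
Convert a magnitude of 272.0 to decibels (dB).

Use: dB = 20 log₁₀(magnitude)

dB = 20 log₁₀(272.0) = 48.7 dB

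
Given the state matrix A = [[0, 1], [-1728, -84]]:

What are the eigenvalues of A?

det(A - λI) = λ² - (-84)λ + 1728 = (λ - (-36))(λ - (-48)). Eigenvalues: -36, -48.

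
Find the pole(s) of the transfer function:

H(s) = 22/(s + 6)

Pole is where denominator = 0: s + 6 = 0, so s = -6.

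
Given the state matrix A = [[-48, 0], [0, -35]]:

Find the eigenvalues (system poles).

For diagonal matrix, eigenvalues are diagonal entries: λ₁ = -48, λ₂ = -35.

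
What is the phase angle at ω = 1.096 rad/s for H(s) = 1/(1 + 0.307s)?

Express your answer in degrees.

Phase = -arctan(ωτ) = -arctan(1.096 × 0.307) = -18.6°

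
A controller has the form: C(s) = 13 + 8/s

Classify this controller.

This is a Proportional-Integral (PI) controller.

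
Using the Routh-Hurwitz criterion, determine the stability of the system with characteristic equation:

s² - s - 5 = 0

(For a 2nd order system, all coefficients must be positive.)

Coefficients: 1, -1, -5. b=-1, c=-5 not positive, so system is unstable.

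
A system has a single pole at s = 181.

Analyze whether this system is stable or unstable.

Pole at s = 181 is in the right half-plane. Unstable.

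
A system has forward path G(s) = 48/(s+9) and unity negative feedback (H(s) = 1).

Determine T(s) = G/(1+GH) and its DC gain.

T(s) = G/(1+GH) = [48/(s+9)] / [1 + 48/(s+9)] = 48/(s+9+48) = 48/(s+57). DC gain = 48/57 = 0.8421.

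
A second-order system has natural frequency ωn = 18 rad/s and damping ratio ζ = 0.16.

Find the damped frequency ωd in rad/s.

ωd = ωn√(1 - ζ²) = 18√(1 - 0.16²) = 17.77 rad/s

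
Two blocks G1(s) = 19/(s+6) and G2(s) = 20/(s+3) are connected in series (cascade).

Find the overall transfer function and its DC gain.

Series: multiply transfer functions. G_eq = 19/(s+6) × 20/(s+3) = 380/((s+6)(s+3)). DC gain = 380/(6×3) = 21.1111.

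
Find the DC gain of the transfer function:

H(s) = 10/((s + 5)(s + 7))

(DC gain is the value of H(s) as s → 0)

DC gain = H(0) = 10/(5 × 7) = 10/35 = 0.2857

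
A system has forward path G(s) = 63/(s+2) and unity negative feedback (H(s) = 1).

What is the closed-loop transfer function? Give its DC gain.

T(s) = G/(1+GH) = [63/(s+2)] / [1 + 63/(s+2)] = 63/(s+2+63) = 63/(s+65). DC gain = 63/65 = 0.9692.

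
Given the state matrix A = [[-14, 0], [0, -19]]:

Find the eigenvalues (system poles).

For diagonal matrix, eigenvalues are diagonal entries: λ₁ = -14, λ₂ = -19.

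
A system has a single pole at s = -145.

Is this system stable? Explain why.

Pole at s = -145 is in the left half-plane. Stable.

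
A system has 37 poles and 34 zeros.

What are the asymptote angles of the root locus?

n - m = 37 - 34 = 3. Angles: θk = (2k + 1)·180°/3 = 60°, 180°, 300°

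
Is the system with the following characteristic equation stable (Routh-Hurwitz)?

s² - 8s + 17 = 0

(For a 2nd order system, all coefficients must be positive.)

Coefficients: 1, -8, 17. b=-8 not positive, so system is unstable.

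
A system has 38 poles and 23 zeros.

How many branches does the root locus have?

Root locus has n branches where n = number of poles = 38.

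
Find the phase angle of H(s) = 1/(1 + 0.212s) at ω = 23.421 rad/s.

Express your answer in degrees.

Phase = -arctan(ωτ) = -arctan(23.421 × 0.212) = -78.6°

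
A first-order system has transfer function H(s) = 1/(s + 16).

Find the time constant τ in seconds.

For H(s) = 1/(s + 1/τ), the pole is at -1/τ = -16, so τ = 1/16 = 0.0625 s.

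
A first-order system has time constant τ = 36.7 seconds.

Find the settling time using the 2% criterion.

For first-order system, 2% settling time ≈ 4τ = 4 × 36.7 = 146.8 s.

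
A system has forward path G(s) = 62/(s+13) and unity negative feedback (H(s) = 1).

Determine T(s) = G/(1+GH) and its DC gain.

T(s) = G/(1+GH) = [62/(s+13)] / [1 + 62/(s+13)] = 62/(s+13+62) = 62/(s+75). DC gain = 62/75 = 0.8267.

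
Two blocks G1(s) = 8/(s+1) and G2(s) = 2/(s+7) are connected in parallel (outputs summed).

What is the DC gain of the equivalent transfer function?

Parallel: G_eq = G1 + G2. DC gain = G1(0) + G2(0) = 8/1 + 2/7 = 8 + 0.2857 = 8.2857.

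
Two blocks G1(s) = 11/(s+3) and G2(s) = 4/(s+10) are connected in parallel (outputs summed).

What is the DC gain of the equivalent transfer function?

Parallel: G_eq = G1 + G2. DC gain = G1(0) + G2(0) = 11/3 + 4/10 = 3.6667 + 0.4 = 4.0667.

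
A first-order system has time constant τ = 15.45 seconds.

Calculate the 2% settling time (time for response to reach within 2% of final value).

For first-order system, 2% settling time ≈ 4τ = 4 × 15.45 = 61.8 s.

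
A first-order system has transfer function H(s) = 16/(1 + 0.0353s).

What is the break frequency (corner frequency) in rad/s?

Corner frequency = 1/τ = 1/0.0353 = 28.329 rad/s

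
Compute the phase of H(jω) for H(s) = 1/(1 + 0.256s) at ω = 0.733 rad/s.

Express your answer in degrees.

Phase = -arctan(ωτ) = -arctan(0.733 × 0.256) = -10.6°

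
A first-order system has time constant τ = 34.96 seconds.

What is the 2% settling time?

For first-order system, 2% settling time ≈ 4τ = 4 × 34.96 = 139.84 s.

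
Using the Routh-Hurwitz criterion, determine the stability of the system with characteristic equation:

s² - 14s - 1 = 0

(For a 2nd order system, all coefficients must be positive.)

Coefficients: 1, -14, -1. b=-14, c=-1 not positive, so system is unstable.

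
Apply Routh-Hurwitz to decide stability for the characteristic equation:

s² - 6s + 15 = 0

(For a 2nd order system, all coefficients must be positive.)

Coefficients: 1, -6, 15. b=-6 not positive, so system is unstable.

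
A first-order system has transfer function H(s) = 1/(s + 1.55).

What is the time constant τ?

For H(s) = 1/(s + 1/τ), the pole is at -1/τ = -1.55, so τ = 1/1.55 = 0.6452 s.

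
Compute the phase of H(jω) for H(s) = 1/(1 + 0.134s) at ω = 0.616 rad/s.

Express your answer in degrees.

Phase = -arctan(ωτ) = -arctan(0.616 × 0.134) = -4.7°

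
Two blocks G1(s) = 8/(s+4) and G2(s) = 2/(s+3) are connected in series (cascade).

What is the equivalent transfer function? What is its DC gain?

Series: multiply transfer functions. G_eq = 8/(s+4) × 2/(s+3) = 16/((s+4)(s+3)). DC gain = 16/(4×3) = 1.3333.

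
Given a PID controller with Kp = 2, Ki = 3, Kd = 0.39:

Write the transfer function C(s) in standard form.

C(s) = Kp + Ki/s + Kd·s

Substituting values: C(s) = 2 + 3/s + 0.39s = (0.39s² + 2s + 3)/s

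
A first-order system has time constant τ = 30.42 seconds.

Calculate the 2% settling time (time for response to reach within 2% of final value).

For first-order system, 2% settling time ≈ 4τ = 4 × 30.42 = 121.68 s.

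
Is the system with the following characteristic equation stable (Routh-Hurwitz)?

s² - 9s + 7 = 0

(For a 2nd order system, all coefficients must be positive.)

Coefficients: 1, -9, 7. b=-9 not positive, so system is unstable.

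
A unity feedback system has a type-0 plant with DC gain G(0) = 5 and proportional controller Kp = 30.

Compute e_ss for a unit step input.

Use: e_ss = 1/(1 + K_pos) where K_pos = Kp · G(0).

K_pos = Kp · G(0) = 30 × 5 = 150. e_ss = 1/(1 + 150) = 0.0066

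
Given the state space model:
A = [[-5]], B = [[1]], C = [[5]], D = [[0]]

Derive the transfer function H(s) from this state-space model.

(sI - A)⁻¹ = 1/(s + 5). H(s) = 5 × 1/(s + 5) + 0 = 5/(s + 5).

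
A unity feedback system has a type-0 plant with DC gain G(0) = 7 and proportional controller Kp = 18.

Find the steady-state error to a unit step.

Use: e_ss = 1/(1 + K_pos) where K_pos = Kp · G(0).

K_pos = Kp · G(0) = 18 × 7 = 126. e_ss = 1/(1 + 126) = 0.0079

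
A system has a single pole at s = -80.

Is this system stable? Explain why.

Pole at s = -80 is in the left half-plane. Stable.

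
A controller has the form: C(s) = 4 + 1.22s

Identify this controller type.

This is a Proportional-Derivative (PD) controller.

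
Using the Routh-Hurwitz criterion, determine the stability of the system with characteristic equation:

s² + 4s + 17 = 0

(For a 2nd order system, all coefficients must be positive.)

Coefficients: 1, 4, 17. All positive, so system is stable.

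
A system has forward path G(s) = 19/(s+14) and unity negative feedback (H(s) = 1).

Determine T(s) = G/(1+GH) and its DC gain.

T(s) = G/(1+GH) = [19/(s+14)] / [1 + 19/(s+14)] = 19/(s+14+19) = 19/(s+33). DC gain = 19/33 = 0.5758.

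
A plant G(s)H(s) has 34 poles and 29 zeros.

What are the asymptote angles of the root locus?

n - m = 34 - 29 = 5. Angles: θk = (2k + 1)·180°/5 = 36°, 108°, 180°, 252°, 324°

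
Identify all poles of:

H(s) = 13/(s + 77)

Pole is where denominator = 0: s + 77 = 0, so s = -77.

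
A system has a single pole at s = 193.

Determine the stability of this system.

Pole at s = 193 is in the right half-plane. Unstable.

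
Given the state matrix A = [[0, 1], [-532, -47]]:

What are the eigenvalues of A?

det(A - λI) = λ² - (-47)λ + 532 = (λ - (-28))(λ - (-19)). Eigenvalues: -28, -19.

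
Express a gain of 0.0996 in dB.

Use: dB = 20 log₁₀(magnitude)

dB = 20 log₁₀(0.0996) = -20.0 dB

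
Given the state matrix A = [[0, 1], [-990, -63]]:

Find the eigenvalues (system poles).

det(A - λI) = λ² - (-63)λ + 990 = (λ - (-30))(λ - (-33)). Eigenvalues: -30, -33.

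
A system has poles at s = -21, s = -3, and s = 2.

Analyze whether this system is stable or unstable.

Pole(s) at s = 2 are not in the left half-plane. System is unstable.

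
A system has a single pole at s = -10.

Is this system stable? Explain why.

Pole at s = -10 is in the left half-plane. Stable.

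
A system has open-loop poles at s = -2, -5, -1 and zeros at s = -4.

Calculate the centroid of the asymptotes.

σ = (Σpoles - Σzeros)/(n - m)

σ = (Σpoles - Σzeros)/(n - m) = (-8 - (-4))/(3 - 1) = -4/2 = -2.0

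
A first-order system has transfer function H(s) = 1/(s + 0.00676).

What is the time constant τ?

For H(s) = 1/(s + 1/τ), the pole is at -1/τ = -0.00676, so τ = 1/0.00676 = 147.9 s.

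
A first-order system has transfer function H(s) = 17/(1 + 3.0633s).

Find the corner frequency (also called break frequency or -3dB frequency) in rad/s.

Corner frequency = 1/τ = 1/3.0633 = 0.326 rad/s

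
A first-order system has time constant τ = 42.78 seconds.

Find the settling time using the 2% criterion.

For first-order system, 2% settling time ≈ 4τ = 4 × 42.78 = 171.12 s.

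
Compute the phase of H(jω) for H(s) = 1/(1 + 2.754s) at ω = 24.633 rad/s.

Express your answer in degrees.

Phase = -arctan(ωτ) = -arctan(24.633 × 2.754) = -89.2°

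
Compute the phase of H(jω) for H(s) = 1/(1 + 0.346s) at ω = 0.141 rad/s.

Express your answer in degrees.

Phase = -arctan(ωτ) = -arctan(0.141 × 0.346) = -2.8°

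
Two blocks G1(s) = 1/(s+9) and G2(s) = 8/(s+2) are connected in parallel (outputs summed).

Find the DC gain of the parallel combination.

Parallel: G_eq = G1 + G2. DC gain = G1(0) + G2(0) = 1/9 + 8/2 = 0.1111 + 4 = 4.1111.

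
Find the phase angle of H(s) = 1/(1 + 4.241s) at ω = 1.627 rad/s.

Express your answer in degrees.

Phase = -arctan(ωτ) = -arctan(1.627 × 4.241) = -81.8°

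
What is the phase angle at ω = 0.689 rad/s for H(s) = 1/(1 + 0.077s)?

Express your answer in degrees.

Phase = -arctan(ωτ) = -arctan(0.689 × 0.077) = -3.0°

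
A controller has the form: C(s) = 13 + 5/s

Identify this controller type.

This is a Proportional-Integral (PI) controller.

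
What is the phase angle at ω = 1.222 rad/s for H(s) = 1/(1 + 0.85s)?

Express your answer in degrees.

Phase = -arctan(ωτ) = -arctan(1.222 × 0.85) = -46.1°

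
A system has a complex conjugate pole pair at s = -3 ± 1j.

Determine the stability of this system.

Real part of poles is -3 (< 0, left half-plane). Stable.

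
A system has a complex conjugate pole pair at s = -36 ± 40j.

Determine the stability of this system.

Real part of poles is -36 (< 0, left half-plane). Stable.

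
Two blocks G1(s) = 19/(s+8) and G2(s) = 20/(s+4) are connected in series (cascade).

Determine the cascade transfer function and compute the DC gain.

Series: multiply transfer functions. G_eq = 19/(s+8) × 20/(s+4) = 380/((s+8)(s+4)). DC gain = 380/(8×4) = 11.875.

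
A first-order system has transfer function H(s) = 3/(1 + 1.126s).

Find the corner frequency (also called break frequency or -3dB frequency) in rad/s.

Corner frequency = 1/τ = 1/1.126 = 0.888 rad/s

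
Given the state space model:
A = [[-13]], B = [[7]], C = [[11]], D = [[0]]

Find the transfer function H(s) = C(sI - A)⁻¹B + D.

(sI - A)⁻¹ = 1/(s + 13). H(s) = 11 × 7/(s + 13) + 0 = 77/(s + 13).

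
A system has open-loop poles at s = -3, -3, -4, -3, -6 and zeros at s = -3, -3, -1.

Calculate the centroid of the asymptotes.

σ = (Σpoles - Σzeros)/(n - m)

σ = (Σpoles - Σzeros)/(n - m) = (-19 - (-7))/(5 - 3) = -12/2 = -6.0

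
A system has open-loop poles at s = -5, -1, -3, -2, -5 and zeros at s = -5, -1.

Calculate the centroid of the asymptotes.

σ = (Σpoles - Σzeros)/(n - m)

σ = (Σpoles - Σzeros)/(n - m) = (-16 - (-6))/(5 - 2) = -10/3 = -3.33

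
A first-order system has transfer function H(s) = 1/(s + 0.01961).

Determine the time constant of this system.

For H(s) = 1/(s + 1/τ), the pole is at -1/τ = -0.01961, so τ = 1/0.01961 = 50.99 s.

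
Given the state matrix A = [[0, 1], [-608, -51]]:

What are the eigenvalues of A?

det(A - λI) = λ² - (-51)λ + 608 = (λ - (-19))(λ - (-32)). Eigenvalues: -19, -32.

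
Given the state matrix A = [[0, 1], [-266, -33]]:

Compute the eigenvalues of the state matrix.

det(A - λI) = λ² - (-33)λ + 266 = (λ - (-19))(λ - (-14)). Eigenvalues: -19, -14.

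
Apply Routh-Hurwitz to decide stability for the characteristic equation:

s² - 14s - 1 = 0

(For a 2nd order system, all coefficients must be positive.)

Coefficients: 1, -14, -1. b=-14, c=-1 not positive, so system is unstable.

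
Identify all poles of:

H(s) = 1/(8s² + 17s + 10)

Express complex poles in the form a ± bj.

Discriminant = 17² - 4×8×10 = 289 - 320 = -31 < 0, so the poles are a complex conjugate pair s = (-17 ± j√31)/(2×8). Real part = -17/(2×8) = -17/16 = -1.0625; imaginary part = ±√31/(2×8) ≈ 0.3480. Poles: s = -1.0625 ± 0.3480j.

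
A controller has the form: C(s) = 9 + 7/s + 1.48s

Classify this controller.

This is a Proportional-Integral-Derivative (PID) controller.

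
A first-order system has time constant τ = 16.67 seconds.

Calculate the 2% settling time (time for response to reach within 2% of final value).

For first-order system, 2% settling time ≈ 4τ = 4 × 16.67 = 66.68 s.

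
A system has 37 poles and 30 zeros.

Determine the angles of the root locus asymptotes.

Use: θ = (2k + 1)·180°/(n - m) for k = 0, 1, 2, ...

n - m = 37 - 30 = 7. Angles: θk = (2k + 1)·180°/7 = 25.71°, 77.14°, 128.57°, 180°, 231.43°, 282.86°, 334.29°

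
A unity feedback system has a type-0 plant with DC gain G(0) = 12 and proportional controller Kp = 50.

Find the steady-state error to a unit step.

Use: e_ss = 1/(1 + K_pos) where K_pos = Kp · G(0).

K_pos = Kp · G(0) = 50 × 12 = 600. e_ss = 1/(1 + 600) = 0.0017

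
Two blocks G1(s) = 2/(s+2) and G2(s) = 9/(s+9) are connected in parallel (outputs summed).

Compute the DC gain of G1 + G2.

Parallel: G_eq = G1 + G2. DC gain = G1(0) + G2(0) = 2/2 + 9/9 = 1 + 1 = 2.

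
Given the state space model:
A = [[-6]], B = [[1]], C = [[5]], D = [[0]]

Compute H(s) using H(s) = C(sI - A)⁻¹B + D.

(sI - A)⁻¹ = 1/(s + 6). H(s) = 5 × 1/(s + 6) + 0 = 5/(s + 6).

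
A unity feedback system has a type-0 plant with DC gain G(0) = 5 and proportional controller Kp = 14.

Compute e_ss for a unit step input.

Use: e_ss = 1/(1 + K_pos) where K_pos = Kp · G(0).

K_pos = Kp · G(0) = 14 × 5 = 70. e_ss = 1/(1 + 70) = 0.0141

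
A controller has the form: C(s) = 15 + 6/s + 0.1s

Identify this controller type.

This is a Proportional-Integral-Derivative (PID) controller.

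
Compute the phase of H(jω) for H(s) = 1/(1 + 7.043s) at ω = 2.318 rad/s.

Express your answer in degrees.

Phase = -arctan(ωτ) = -arctan(2.318 × 7.043) = -86.5°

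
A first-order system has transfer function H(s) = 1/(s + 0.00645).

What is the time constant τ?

For H(s) = 1/(s + 1/τ), the pole is at -1/τ = -0.00645, so τ = 1/0.00645 = 155 s.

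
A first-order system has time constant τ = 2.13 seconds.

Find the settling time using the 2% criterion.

For first-order system, 2% settling time ≈ 4τ = 4 × 2.13 = 8.52 s.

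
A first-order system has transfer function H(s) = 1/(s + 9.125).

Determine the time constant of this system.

For H(s) = 1/(s + 1/τ), the pole is at -1/τ = -9.125, so τ = 1/9.125 = 0.1096 s.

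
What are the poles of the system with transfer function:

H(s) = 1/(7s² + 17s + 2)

Discriminant = 17² - 4×7×2 = 289 - 56 = 233 > 0, so two distinct real poles. Using quadratic formula: s = (-17 ± √233)/(2×7) = (-17 ± √233)/14, with √233 ≈ 15.2643. s₁ ≈ -0.1240, s₂ ≈ -2.3046. Poles: s₁ = -0.1240, s₂ = -2.3046.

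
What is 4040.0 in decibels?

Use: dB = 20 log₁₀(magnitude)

dB = 20 log₁₀(4040.0) = 72.1 dB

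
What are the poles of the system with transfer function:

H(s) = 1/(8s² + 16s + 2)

Discriminant = 16² - 4×8×2 = 256 - 64 = 192 > 0, so two distinct real poles. Using quadratic formula: s = (-16 ± √192)/(2×8) = (-16 ± √192)/16, with √192 ≈ 13.8564. s₁ ≈ -0.1340, s₂ ≈ -1.8660. Poles: s₁ = -0.1340, s₂ = -1.8660.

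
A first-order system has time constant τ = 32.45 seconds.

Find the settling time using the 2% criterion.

For first-order system, 2% settling time ≈ 4τ = 4 × 32.45 = 129.8 s.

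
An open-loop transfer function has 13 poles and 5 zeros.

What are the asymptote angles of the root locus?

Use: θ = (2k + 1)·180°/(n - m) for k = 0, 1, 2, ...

n - m = 13 - 5 = 8. Angles: θk = (2k + 1)·180°/8 = 22.5°, 67.5°, 112.5°, 157.5°, 202.5°, 247.5°, 292.5°, 337.5°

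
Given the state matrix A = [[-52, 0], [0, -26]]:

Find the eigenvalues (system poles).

For diagonal matrix, eigenvalues are diagonal entries: λ₁ = -52, λ₂ = -26.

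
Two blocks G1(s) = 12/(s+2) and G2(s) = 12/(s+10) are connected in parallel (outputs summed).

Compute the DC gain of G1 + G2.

Parallel: G_eq = G1 + G2. DC gain = G1(0) + G2(0) = 12/2 + 12/10 = 6 + 1.2 = 7.2.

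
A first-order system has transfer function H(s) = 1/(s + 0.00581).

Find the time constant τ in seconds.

For H(s) = 1/(s + 1/τ), the pole is at -1/τ = -0.00581, so τ = 1/0.00581 = 172.1 s.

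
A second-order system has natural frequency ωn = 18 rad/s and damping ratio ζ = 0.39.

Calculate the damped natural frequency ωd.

ωd = ωn√(1 - ζ²) = 18√(1 - 0.39²) = 16.57 rad/s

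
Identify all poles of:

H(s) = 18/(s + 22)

Pole is where denominator = 0: s + 22 = 0, so s = -22.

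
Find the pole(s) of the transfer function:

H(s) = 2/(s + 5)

Pole is where denominator = 0: s + 5 = 0, so s = -5.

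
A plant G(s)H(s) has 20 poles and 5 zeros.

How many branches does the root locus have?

Root locus has n branches where n = number of poles = 20.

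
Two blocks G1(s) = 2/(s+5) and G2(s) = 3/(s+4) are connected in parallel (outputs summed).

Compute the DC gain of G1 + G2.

Parallel: G_eq = G1 + G2. DC gain = G1(0) + G2(0) = 2/5 + 3/4 = 0.4 + 0.75 = 1.15.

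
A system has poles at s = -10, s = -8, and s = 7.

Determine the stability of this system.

Pole(s) at s = 7 are not in the left half-plane. System is unstable.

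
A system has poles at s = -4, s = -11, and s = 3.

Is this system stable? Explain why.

Pole(s) at s = 3 are not in the left half-plane. System is unstable.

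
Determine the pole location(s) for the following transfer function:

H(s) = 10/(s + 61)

Pole is where denominator = 0: s + 61 = 0, so s = -61.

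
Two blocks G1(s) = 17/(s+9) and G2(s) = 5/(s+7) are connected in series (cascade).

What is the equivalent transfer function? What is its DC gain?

Series: multiply transfer functions. G_eq = 17/(s+9) × 5/(s+7) = 85/((s+9)(s+7)). DC gain = 85/(9×7) = 1.3492.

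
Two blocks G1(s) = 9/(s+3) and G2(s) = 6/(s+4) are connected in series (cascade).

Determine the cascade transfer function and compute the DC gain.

Series: multiply transfer functions. G_eq = 9/(s+3) × 6/(s+4) = 54/((s+3)(s+4)). DC gain = 54/(3×4) = 4.5.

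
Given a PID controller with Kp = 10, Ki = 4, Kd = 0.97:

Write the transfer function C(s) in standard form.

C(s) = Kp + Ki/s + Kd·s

Substituting values: C(s) = 10 + 4/s + 0.97s = (0.97s² + 10s + 4)/s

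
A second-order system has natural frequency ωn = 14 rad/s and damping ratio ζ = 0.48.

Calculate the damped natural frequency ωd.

ωd = ωn√(1 - ζ²) = 14√(1 - 0.48²) = 12.28 rad/s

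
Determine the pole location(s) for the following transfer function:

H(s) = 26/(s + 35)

Pole is where denominator = 0: s + 35 = 0, so s = -35.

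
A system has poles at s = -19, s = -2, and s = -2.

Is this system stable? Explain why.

All poles are in the left half-plane. System is stable.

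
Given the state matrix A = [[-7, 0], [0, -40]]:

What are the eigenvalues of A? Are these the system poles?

For diagonal matrix, eigenvalues are diagonal entries: λ₁ = -7, λ₂ = -40. Eigenvalues of A = system poles.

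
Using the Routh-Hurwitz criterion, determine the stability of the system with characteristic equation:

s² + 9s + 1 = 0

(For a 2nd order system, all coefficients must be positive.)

Coefficients: 1, 9, 1. All positive, so system is stable.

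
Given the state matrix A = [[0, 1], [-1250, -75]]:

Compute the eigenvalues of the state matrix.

det(A - λI) = λ² - (-75)λ + 1250 = (λ - (-25))(λ - (-50)). Eigenvalues: -25, -50.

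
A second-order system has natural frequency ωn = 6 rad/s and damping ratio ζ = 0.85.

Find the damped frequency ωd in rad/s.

ωd = ωn√(1 - ζ²) = 6√(1 - 0.85²) = 3.16 rad/s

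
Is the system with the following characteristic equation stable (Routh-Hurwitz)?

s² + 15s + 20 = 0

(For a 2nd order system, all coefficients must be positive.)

Coefficients: 1, 15, 20. All positive, so system is stable.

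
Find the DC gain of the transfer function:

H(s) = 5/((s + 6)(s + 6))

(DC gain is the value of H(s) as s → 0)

DC gain = H(0) = 5/(6 × 6) = 5/36 = 0.1389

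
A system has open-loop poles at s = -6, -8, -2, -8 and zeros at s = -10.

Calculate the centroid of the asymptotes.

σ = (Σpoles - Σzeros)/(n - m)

σ = (Σpoles - Σzeros)/(n - m) = (-24 - (-10))/(4 - 1) = -14/3 = -4.67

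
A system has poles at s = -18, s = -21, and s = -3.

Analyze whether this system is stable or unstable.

All poles are in the left half-plane. System is stable.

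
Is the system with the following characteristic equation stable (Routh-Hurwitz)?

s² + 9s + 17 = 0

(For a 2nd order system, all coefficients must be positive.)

Coefficients: 1, 9, 17. All positive, so system is stable.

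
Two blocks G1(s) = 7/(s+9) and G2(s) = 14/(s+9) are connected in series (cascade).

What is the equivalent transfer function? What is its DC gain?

Series: multiply transfer functions. G_eq = 7/(s+9) × 14/(s+9) = 98/((s+9)(s+9)). DC gain = 98/(9×9) = 1.2099.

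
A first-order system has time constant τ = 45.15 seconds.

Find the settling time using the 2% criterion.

For first-order system, 2% settling time ≈ 4τ = 4 × 45.15 = 180.6 s.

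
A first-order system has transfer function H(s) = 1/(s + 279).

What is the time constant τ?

For H(s) = 1/(s + 1/τ), the pole is at -1/τ = -279, so τ = 1/279 = 0.0036 s.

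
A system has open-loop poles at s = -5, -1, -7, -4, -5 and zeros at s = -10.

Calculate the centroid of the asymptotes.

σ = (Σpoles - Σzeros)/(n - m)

σ = (Σpoles - Σzeros)/(n - m) = (-22 - (-10))/(5 - 1) = -12/4 = -3.0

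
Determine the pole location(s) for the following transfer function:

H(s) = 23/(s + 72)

Pole is where denominator = 0: s + 72 = 0, so s = -72.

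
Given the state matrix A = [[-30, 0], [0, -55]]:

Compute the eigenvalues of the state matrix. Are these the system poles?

For diagonal matrix, eigenvalues are diagonal entries: λ₁ = -30, λ₂ = -55. Eigenvalues of A = system poles.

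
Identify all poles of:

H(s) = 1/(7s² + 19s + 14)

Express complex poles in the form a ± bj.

Discriminant = 19² - 4×7×14 = 361 - 392 = -31 < 0, so the poles are a complex conjugate pair s = (-19 ± j√31)/(2×7). Real part = -19/(2×7) = -19/14 ≈ -1.3571; imaginary part = ±√31/(2×7) ≈ 0.3977. Poles: s = -1.3571 ± 0.3977j.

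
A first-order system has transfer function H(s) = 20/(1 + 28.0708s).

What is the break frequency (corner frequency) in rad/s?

Corner frequency = 1/τ = 1/28.0708 = 0.036 rad/s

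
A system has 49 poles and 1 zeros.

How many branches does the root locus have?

Root locus has n branches where n = number of poles = 49.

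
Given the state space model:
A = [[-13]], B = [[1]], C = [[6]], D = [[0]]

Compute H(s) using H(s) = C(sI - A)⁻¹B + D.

(sI - A)⁻¹ = 1/(s + 13). H(s) = 6 × 1/(s + 13) + 0 = 6/(s + 13).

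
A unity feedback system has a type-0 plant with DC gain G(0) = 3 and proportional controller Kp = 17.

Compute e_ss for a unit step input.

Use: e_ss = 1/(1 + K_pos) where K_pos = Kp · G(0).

K_pos = Kp · G(0) = 17 × 3 = 51. e_ss = 1/(1 + 51) = 0.0192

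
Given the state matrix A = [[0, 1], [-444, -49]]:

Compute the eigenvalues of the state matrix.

det(A - λI) = λ² - (-49)λ + 444 = (λ - (-12))(λ - (-37)). Eigenvalues: -12, -37.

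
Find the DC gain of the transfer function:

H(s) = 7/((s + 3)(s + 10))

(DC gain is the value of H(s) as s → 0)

DC gain = H(0) = 7/(3 × 10) = 7/30 = 0.2333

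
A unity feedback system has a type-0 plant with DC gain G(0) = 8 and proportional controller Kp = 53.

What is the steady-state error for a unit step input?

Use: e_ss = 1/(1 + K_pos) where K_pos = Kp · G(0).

K_pos = Kp · G(0) = 53 × 8 = 424. e_ss = 1/(1 + 424) = 0.0024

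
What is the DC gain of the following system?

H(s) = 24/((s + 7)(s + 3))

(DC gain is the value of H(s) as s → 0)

DC gain = H(0) = 24/(7 × 3) = 24/21 = 1.1429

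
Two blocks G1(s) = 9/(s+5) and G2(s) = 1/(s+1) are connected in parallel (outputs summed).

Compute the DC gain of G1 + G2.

Parallel: G_eq = G1 + G2. DC gain = G1(0) + G2(0) = 9/5 + 1/1 = 1.8 + 1 = 2.8.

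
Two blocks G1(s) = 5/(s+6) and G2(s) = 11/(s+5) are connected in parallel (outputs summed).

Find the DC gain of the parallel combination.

Parallel: G_eq = G1 + G2. DC gain = G1(0) + G2(0) = 5/6 + 11/5 = 0.8333 + 2.2 = 3.0333.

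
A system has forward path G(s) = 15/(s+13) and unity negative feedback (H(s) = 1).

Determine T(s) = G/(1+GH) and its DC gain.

T(s) = G/(1+GH) = [15/(s+13)] / [1 + 15/(s+13)] = 15/(s+13+15) = 15/(s+28). DC gain = 15/28 = 0.5357.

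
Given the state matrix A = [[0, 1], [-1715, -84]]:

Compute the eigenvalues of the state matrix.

det(A - λI) = λ² - (-84)λ + 1715 = (λ - (-49))(λ - (-35)). Eigenvalues: -49, -35.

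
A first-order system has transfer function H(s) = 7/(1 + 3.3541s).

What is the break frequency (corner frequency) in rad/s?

Corner frequency = 1/τ = 1/3.3541 = 0.298 rad/s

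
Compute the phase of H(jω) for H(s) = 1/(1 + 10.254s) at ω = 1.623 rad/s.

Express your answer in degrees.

Phase = -arctan(ωτ) = -arctan(1.623 × 10.254) = -86.6°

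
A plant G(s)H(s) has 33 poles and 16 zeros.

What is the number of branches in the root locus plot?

Root locus has n branches where n = number of poles = 33.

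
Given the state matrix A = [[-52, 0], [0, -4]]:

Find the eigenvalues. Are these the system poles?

For diagonal matrix, eigenvalues are diagonal entries: λ₁ = -52, λ₂ = -4. Eigenvalues of A = system poles.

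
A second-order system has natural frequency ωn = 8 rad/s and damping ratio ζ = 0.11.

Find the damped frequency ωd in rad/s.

ωd = ωn√(1 - ζ²) = 8√(1 - 0.11²) = 7.95 rad/s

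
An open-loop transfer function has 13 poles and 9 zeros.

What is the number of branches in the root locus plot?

Root locus has n branches where n = number of poles = 13.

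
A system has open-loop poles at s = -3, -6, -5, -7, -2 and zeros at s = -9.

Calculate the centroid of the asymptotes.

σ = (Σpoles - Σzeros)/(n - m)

σ = (Σpoles - Σzeros)/(n - m) = (-23 - (-9))/(5 - 1) = -14/4 = -3.5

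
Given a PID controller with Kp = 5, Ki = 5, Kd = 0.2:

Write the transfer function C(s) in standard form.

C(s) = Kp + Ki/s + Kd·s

Substituting values: C(s) = 5 + 5/s + 0.2s = (0.2s² + 5s + 5)/s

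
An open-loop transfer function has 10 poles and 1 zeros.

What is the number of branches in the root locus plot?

Root locus has n branches where n = number of poles = 10.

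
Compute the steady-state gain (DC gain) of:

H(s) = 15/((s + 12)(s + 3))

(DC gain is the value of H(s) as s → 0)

DC gain = H(0) = 15/(12 × 3) = 15/36 = 0.4167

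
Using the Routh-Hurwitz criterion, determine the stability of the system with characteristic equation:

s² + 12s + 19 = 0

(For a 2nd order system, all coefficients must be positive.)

Coefficients: 1, 12, 19. All positive, so system is stable.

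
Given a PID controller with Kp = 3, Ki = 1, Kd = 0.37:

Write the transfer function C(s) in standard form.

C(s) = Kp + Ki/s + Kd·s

Substituting values: C(s) = 3 + 1/s + 0.37s = (0.37s² + 3s + 1)/s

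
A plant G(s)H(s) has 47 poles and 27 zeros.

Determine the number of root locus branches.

Root locus has n branches where n = number of poles = 47.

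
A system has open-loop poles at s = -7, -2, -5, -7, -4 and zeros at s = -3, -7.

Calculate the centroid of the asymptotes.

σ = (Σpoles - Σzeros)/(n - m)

σ = (Σpoles - Σzeros)/(n - m) = (-25 - (-10))/(5 - 2) = -15/3 = -5.0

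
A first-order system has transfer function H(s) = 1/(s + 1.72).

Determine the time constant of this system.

For H(s) = 1/(s + 1/τ), the pole is at -1/τ = -1.72, so τ = 1/1.72 = 0.5814 s.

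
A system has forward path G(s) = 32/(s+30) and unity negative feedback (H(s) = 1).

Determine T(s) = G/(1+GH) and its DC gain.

T(s) = G/(1+GH) = [32/(s+30)] / [1 + 32/(s+30)] = 32/(s+30+32) = 32/(s+62). DC gain = 32/62 = 0.5161.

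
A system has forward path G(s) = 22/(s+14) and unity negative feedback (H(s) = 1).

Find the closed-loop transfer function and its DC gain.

T(s) = G/(1+GH) = [22/(s+14)] / [1 + 22/(s+14)] = 22/(s+14+22) = 22/(s+36). DC gain = 22/36 = 0.6111.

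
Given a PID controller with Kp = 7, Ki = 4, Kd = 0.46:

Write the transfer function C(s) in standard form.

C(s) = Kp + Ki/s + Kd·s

Substituting values: C(s) = 7 + 4/s + 0.46s = (0.46s² + 7s + 4)/s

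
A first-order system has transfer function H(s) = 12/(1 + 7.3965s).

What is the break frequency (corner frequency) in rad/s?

Corner frequency = 1/τ = 1/7.3965 = 0.135 rad/s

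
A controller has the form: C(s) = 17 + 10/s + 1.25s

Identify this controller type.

This is a Proportional-Integral-Derivative (PID) controller.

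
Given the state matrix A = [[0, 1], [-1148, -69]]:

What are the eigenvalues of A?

det(A - λI) = λ² - (-69)λ + 1148 = (λ - (-28))(λ - (-41)). Eigenvalues: -28, -41.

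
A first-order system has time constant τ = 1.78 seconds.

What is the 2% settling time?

For first-order system, 2% settling time ≈ 4τ = 4 × 1.78 = 7.12 s.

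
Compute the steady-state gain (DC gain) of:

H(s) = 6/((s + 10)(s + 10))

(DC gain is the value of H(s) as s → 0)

DC gain = H(0) = 6/(10 × 10) = 6/100 = 0.06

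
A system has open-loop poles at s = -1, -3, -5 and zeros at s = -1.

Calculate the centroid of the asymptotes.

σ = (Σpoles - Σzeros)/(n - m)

σ = (Σpoles - Σzeros)/(n - m) = (-9 - (-1))/(3 - 1) = -8/2 = -4.0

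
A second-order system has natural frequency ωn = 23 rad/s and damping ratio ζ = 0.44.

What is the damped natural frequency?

ωd = ωn√(1 - ζ²) = 23√(1 - 0.44²) = 20.65 rad/s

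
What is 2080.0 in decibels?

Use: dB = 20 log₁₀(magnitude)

dB = 20 log₁₀(2080.0) = 66.4 dB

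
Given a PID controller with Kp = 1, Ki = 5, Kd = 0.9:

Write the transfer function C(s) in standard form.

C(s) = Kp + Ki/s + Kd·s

Substituting values: C(s) = 1 + 5/s + 0.9s = (0.9s² + s + 5)/s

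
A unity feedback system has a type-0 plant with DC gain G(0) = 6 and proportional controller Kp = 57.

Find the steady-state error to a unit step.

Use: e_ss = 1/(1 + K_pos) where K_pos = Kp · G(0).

K_pos = Kp · G(0) = 57 × 6 = 342. e_ss = 1/(1 + 342) = 0.0029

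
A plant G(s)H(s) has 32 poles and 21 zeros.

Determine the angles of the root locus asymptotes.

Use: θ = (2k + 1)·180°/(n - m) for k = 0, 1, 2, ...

n - m = 32 - 21 = 11. Angles: θk = (2k + 1)·180°/11 = 16.36°, 49.09°, 81.82°, 114.55°, 147.27°, 180°, 212.73°, 245.45°, 278.18°, 310.91°, 343.64°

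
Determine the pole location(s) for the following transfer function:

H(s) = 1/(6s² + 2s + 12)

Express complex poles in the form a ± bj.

Discriminant = 2² - 4×6×12 = 4 - 288 = -284 < 0, so the poles are a complex conjugate pair s = (-2 ± j√284)/(2×6). Real part = -2/(2×6) = -2/12 ≈ -0.1667; imaginary part = ±√284/(2×6) ≈ 1.4044. Poles: s = -0.1667 ± 1.4044j.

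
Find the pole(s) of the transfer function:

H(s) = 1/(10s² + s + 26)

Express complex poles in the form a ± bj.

Discriminant = 1² - 4×10×26 = 1 - 1040 = -1039 < 0, so the poles are a complex conjugate pair s = (-1 ± j√1039)/(2×10). Real part = -1/(2×10) = -1/20 = -0.05; imaginary part = ±√1039/(2×10) ≈ 1.6117. Poles: s = -0.05 ± 1.6117j.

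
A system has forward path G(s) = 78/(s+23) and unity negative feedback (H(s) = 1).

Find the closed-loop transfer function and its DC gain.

T(s) = G/(1+GH) = [78/(s+23)] / [1 + 78/(s+23)] = 78/(s+23+78) = 78/(s+101). DC gain = 78/101 = 0.7723.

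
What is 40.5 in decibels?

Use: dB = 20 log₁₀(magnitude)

dB = 20 log₁₀(40.5) = 32.1 dB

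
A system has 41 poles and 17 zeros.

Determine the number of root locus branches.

Root locus has n branches where n = number of poles = 41.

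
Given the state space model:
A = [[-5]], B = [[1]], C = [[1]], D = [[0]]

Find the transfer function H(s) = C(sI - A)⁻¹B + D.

(sI - A)⁻¹ = 1/(s + 5). H(s) = 1 × 1/(s + 5) + 0 = 1/(s + 5).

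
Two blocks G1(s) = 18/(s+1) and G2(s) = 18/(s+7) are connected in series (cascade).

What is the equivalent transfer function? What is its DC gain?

Series: multiply transfer functions. G_eq = 18/(s+1) × 18/(s+7) = 324/((s+1)(s+7)). DC gain = 324/(1×7) = 46.2857.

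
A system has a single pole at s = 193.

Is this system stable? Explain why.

Pole at s = 193 is in the right half-plane. Unstable.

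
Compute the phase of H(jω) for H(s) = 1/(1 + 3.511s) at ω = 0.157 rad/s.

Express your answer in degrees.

Phase = -arctan(ωτ) = -arctan(0.157 × 3.511) = -28.9°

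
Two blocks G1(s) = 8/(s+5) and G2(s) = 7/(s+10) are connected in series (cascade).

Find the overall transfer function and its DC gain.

Series: multiply transfer functions. G_eq = 8/(s+5) × 7/(s+10) = 56/((s+5)(s+10)). DC gain = 56/(5×10) = 1.12.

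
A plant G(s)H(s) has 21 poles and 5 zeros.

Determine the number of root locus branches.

Root locus has n branches where n = number of poles = 21.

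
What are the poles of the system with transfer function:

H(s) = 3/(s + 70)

Pole is where denominator = 0: s + 70 = 0, so s = -70.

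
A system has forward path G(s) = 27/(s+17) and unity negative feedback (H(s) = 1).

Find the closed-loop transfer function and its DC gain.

T(s) = G/(1+GH) = [27/(s+17)] / [1 + 27/(s+17)] = 27/(s+17+27) = 27/(s+44). DC gain = 27/44 = 0.6136.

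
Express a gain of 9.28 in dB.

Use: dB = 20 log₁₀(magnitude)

dB = 20 log₁₀(9.28) = 19.4 dB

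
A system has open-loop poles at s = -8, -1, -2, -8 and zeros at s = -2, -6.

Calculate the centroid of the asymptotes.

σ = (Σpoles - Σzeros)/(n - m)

σ = (Σpoles - Σzeros)/(n - m) = (-19 - (-8))/(4 - 2) = -11/2 = -5.5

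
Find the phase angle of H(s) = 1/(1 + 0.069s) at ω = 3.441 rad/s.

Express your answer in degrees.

Phase = -arctan(ωτ) = -arctan(3.441 × 0.069) = -13.4°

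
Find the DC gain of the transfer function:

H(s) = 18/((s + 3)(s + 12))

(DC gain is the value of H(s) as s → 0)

DC gain = H(0) = 18/(3 × 12) = 18/36 = 0.5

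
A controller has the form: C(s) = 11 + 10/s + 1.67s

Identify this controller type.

This is a Proportional-Integral-Derivative (PID) controller.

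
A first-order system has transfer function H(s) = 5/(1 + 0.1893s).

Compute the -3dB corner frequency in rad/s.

Corner frequency = 1/τ = 1/0.1893 = 5.283 rad/s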